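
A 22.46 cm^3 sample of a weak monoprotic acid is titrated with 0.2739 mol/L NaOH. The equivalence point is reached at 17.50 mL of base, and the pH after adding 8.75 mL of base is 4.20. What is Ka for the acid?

8.75 mL is half of the equivalence volume, so this is the half-equivalence point where [HA] = [A^-].
At half-equivalence pH = pKa, so pKa = 4.20.
Ka = 10^(-4.20) = 6.3 x 10^-5.

6.3 x 10^-5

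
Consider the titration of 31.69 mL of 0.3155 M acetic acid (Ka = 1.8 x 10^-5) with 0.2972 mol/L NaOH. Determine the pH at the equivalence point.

8.96

n(CH3COOH) = 0.3155 x 0.03169 = 0.009998 mol; V(NaOH) at equivalence = 0.009998/0.2972 = 0.03364 L.
At equivalence all the acid is converted to CH3COO-; total volume = 0.03169 + 0.03364 = 0.06533 L, so [CH3COO-] = 0.009998/0.06533 = 0.1530 M.
Kb = Kw/Ka = 1.0e-14 / 1.8 x 10^-5 = 5.56e-10.
[OH^-] = sqrt(Kb x [CH3COO-]) = sqrt(5.56e-10 x 0.1530) = 9.22e-6 M.
pOH = 5.04, so pH = 14.00 - 5.04 = 8.96.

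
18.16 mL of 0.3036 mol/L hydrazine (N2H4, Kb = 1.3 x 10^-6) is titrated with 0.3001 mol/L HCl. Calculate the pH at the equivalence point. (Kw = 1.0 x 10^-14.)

n(N2H4) = 0.3036 x 0.01816 = 0.005513 mol; V(HCl) at equivalence = 0.005513/0.3001 = 0.01837 L.
At equivalence the base is fully converted to N2H5+; total volume = 0.03653 L, so [N2H5+] = 0.005513/0.03653 = 0.1509 M.
Ka(N2H5+) = Kw/Kb = 1.0e-14 / 1.3 x 10^-6 = 7.69e-9.
[H^+] = sqrt(Ka x [N2H5+]) = sqrt(7.69e-9 x 0.1509) = 3.41e-5 M.
pH = -log(3.41e-5) = 4.47.

4.47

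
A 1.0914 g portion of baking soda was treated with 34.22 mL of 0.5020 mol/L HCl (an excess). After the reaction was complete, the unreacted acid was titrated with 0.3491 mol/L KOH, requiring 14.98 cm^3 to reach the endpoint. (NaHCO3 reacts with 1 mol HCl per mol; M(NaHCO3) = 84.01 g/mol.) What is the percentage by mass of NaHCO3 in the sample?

Total n(HCl) added = 0.5020 x 0.03422 = 0.01718 mol.
n(KOH) used = 0.3491 x 0.01498 = 0.005230 mol, which equals the excess n(HCl).
So n(HCl) consumed by the sample = 0.01718 - 0.005230 = 0.01195 mol.
n(NaHCO3) = 0.01195 / 1 = 0.01195 mol.
mass NaHCO3 = 0.01195 x 84.01 = 1.004 g, so %NaHCO3 = 1.004/1.0914 x 100 = 92.0%.

92.0%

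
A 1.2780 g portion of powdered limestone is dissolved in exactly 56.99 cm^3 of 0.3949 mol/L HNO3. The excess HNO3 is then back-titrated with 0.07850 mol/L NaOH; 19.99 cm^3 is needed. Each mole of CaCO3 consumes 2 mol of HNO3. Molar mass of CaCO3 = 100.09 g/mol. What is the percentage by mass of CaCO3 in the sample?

82.0%

Total n(HNO3) added = 0.3949 x 0.05699 = 0.02251 mol.
n(NaOH) used = 0.07850 x 0.01999 = 0.001569 mol, which equals the excess n(HNO3).
So n(HNO3) consumed by the sample = 0.02251 - 0.001569 = 0.02094 mol.
n(CaCO3) = 0.02094 / 2 = 0.01047 mol.
mass CaCO3 = 0.01047 x 100.09 = 1.048 g, so %CaCO3 = 1.048/1.2780 x 100 = 82.0%.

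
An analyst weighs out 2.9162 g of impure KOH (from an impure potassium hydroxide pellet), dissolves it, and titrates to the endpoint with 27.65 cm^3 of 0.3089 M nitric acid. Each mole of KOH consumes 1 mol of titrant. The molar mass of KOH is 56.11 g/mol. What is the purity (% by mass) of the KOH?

n(HNO3) = 0.3089 x 0.02765 = 0.008541 mol.
n(KOH) = 0.008541 / 1 = 0.008541 mol.
mass of KOH = 0.008541 x 56.11 = 0.4792 g.
% purity = 0.4792 / 2.9162 x 100 = 16.4%.

16.4%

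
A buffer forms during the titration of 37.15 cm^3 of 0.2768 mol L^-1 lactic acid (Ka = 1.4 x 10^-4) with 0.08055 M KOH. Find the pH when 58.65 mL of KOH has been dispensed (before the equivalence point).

3.78

Initial n(HC3H5O3) = 0.2768 x 0.03715 = 0.01028 mol.
n(KOH) added = 0.08055 x 0.05865 = 0.004724 mol, converting that many moles of HC3H5O3 to C3H5O3-.
Remaining n(HC3H5O3) = 0.005559 mol; n(C3H5O3-) = 0.004724 mol.
By Henderson-Hasselbalch, pH = pKa + log([A^-]/[HA]) = 3.85 + log(0.004724/0.005559) = 3.85 + (-0.07) = 3.78.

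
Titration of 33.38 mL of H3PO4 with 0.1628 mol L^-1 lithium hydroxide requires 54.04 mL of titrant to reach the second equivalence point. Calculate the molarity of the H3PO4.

n(LiOH) = 0.1628 x 0.05404 = 0.008798 mol.
At the second equivalence point, 2 mol OH^- react per mol H3PO4, so n(H3PO4) = 0.008798 / 2 = 0.004399 mol.
[H3PO4] = 0.004399 / 0.03338 L = 0.132 M.

0.132 M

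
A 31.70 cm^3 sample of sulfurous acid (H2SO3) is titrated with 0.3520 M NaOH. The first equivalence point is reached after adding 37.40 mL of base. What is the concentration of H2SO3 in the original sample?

n(NaOH) = 0.3520 x 0.03740 = 0.01316 mol.
At the first equivalence point, 1 mol OH^- react per mol H2SO3, so n(H2SO3) = 0.01316 / 1 = 0.01316 mol.
[H2SO3] = 0.01316 / 0.03170 L = 0.415 M.

0.415 M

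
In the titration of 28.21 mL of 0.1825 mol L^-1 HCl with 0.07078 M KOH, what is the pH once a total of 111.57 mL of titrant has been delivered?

12.29

n(acid) = 0.1825 x 0.02821 = 0.005148 mol; n(KOH) added = 0.07078 x 0.1116 = 0.007897 mol.
Base is in excess by 0.007897 - 0.005148 = 0.002749 mol in a total volume of 0.1398 L.
[OH^-] = 0.002749/0.1398 = 0.01966 M, so pOH = 1.71 and pH = 14.00 - 1.71 = 12.29.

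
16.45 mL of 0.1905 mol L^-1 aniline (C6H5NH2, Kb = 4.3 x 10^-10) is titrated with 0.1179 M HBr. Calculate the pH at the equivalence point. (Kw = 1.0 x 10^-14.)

n(C6H5NH2) = 0.1905 x 0.01645 = 0.003134 mol; V(HBr) at equivalence = 0.003134/0.1179 = 0.02658 L.
At equivalence the base is fully converted to C6H5NH3+; total volume = 0.04303 L, so [C6H5NH3+] = 0.003134/0.04303 = 0.07283 M.
Ka(C6H5NH3+) = Kw/Kb = 1.0e-14 / 4.3 x 10^-10 = 2.33e-5.
[H^+] = sqrt(Ka x [C6H5NH3+]) = sqrt(2.33e-5 x 0.07283) = 0.00130 M.
pH = -log(0.00130) = 2.89.

2.89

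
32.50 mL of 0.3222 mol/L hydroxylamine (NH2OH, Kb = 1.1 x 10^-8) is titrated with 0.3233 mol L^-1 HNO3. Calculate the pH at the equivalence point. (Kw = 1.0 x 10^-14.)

3.42

n(NH2OH) = 0.3222 x 0.03250 = 0.01047 mol; V(HNO3) at equivalence = 0.01047/0.3233 = 0.03239 L.
At equivalence the base is fully converted to NH3OH+; total volume = 0.06489 L, so [NH3OH+] = 0.01047/0.06489 = 0.1614 M.
Ka(NH3OH+) = Kw/Kb = 1.0e-14 / 1.1 x 10^-8 = 9.09e-7.
[H^+] = sqrt(Ka x [NH3OH+]) = sqrt(9.09e-7 x 0.1614) = 0.000383 M.
pH = -log(0.000383) = 3.42.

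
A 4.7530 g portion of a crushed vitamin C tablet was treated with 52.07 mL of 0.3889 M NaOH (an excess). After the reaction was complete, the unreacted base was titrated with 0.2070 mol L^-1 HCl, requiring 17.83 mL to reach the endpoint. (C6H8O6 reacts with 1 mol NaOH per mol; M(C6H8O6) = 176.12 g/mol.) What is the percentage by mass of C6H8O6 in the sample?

61.4%

Total n(NaOH) added = 0.3889 x 0.05207 = 0.02025 mol.
n(HCl) used = 0.2070 x 0.01783 = 0.003691 mol, which equals the excess n(NaOH).
So n(NaOH) consumed by the sample = 0.02025 - 0.003691 = 0.01656 mol.
n(C6H8O6) = 0.01656 / 1 = 0.01656 mol.
mass C6H8O6 = 0.01656 x 176.12 = 2.916 g, so %C6H8O6 = 2.916/4.7530 x 100 = 61.4%.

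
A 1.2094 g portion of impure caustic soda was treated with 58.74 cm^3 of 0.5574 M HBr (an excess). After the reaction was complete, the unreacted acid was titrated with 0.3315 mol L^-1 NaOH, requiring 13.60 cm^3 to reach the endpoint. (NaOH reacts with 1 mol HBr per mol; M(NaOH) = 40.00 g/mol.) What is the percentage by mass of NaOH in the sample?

93.4%

Total n(HBr) added = 0.5574 x 0.05874 = 0.03274 mol.
n(NaOH) used = 0.3315 x 0.01360 = 0.004508 mol, which equals the excess n(HBr).
So n(HBr) consumed by the sample = 0.03274 - 0.004508 = 0.02823 mol.
n(NaOH) = 0.02823 / 1 = 0.02823 mol.
mass NaOH = 0.02823 x 40.00 = 1.129 g, so %NaOH = 1.129/1.2094 x 100 = 93.4%.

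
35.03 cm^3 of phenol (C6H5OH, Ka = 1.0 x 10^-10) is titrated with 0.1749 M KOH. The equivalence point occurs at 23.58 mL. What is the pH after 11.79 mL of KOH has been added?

11.79 mL is exactly half the equivalence volume (23.58/2), i.e. the half-equivalence point.
There, n(HA) = n(A^-), so pH = pKa = -log(1.0 x 10^-10) = 10.00.

10.00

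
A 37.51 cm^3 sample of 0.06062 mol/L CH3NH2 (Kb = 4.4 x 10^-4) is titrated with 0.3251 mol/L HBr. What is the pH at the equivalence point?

n(CH3NH2) = 0.06062 x 0.03751 = 0.002274 mol; V(HBr) at equivalence = 0.002274/0.3251 = 0.006994 L.
At equivalence the base is fully converted to CH3NH3+; total volume = 0.04450 L, so [CH3NH3+] = 0.002274/0.04450 = 0.05109 M.
Ka(CH3NH3+) = Kw/Kb = 1.0e-14 / 4.4 x 10^-4 = 2.27e-11.
[H^+] = sqrt(Ka x [CH3NH3+]) = sqrt(2.27e-11 x 0.05109) = 1.08e-6 M.
pH = -log(1.08e-6) = 5.97.

5.97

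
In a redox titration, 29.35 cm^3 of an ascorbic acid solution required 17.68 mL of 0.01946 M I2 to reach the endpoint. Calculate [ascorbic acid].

0.0117 M

n(I2) = 0.01946 x 0.01768 = 0.0003441 mol.
From the balanced equation, 1 mol I2 reacts with 1 mol ascorbic acid, so n(ascorbic acid) = 0.0003441 x 1/1 = 0.0003441 mol.
[ascorbic acid] = 0.0003441 / 0.02935 L = 0.0117 M.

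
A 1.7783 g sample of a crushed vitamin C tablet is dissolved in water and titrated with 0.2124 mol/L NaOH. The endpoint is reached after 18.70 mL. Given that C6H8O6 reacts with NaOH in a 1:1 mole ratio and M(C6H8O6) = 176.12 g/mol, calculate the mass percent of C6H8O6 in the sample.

n(NaOH) = 0.2124 x 0.01870 = 0.003972 mol.
n(C6H8O6) = 0.003972 / 1 = 0.003972 mol.
mass of C6H8O6 = 0.003972 x 176.12 = 0.6995 g.
% purity = 0.6995 / 1.7783 x 100 = 39.3%.

39.3%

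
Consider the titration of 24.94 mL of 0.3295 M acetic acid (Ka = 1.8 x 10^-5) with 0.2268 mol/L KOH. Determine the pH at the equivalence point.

n(CH3COOH) = 0.3295 x 0.02494 = 0.008218 mol; V(KOH) at equivalence = 0.008218/0.2268 = 0.03623 L.
At equivalence all the acid is converted to CH3COO-; total volume = 0.02494 + 0.03623 = 0.06117 L, so [CH3COO-] = 0.008218/0.06117 = 0.1343 M.
Kb = Kw/Ka = 1.0e-14 / 1.8 x 10^-5 = 5.56e-10.
[OH^-] = sqrt(Kb x [CH3COO-]) = sqrt(5.56e-10 x 0.1343) = 8.64e-6 M.
pOH = 5.06, so pH = 14.00 - 5.06 = 8.94.

8.94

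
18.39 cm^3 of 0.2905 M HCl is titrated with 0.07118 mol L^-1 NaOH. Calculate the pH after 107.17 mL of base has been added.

n(acid) = 0.2905 x 0.01839 = 0.005342 mol; n(NaOH) added = 0.07118 x 0.1072 = 0.007628 mol.
Base is in excess by 0.007628 - 0.005342 = 0.002286 mol in a total volume of 0.1256 L.
[OH^-] = 0.002286/0.1256 = 0.01821 M, so pOH = 1.74 and pH = 14.00 - 1.74 = 12.26.

12.26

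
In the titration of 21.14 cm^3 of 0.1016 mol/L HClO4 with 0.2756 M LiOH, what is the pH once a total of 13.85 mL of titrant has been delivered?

12.68

n(acid) = 0.1016 x 0.02114 = 0.002148 mol; n(LiOH) added = 0.2756 x 0.01385 = 0.003817 mol.
Base is in excess by 0.003817 - 0.002148 = 0.001669 mol in a total volume of 0.03499 L.
[OH^-] = 0.001669/0.03499 = 0.04771 M, so pOH = 1.32 and pH = 14.00 - 1.32 = 12.68.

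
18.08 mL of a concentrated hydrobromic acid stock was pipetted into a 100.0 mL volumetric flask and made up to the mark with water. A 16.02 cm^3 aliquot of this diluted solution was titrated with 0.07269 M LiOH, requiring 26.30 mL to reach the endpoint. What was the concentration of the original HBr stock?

0.660 M

n(LiOH) = 0.07269 x 0.02630 = 0.001912 mol.
n(HBr) in the aliquot = 0.001912 mol.
[diluted HBr] = 0.001912 / 0.01602 = 0.1193 M.
Dilution factor = 100.0/18.08 = 5.531, so [stock] = 0.1193 x 5.531 = 0.660 M.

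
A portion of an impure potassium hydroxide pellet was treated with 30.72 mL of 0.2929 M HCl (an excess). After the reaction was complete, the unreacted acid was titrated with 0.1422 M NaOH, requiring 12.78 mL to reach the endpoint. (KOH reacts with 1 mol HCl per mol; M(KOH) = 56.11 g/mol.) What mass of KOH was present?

0.403 g

Total n(HCl) added = 0.2929 x 0.03072 = 0.008998 mol.
n(NaOH) used = 0.1422 x 0.01278 = 0.001817 mol, which equals the excess n(HCl).
So n(HCl) consumed by the sample = 0.008998 - 0.001817 = 0.007181 mol.
n(KOH) = 0.007181 / 1 = 0.007181 mol.
mass = 0.007181 mol x 56.11 g/mol = 0.403 g.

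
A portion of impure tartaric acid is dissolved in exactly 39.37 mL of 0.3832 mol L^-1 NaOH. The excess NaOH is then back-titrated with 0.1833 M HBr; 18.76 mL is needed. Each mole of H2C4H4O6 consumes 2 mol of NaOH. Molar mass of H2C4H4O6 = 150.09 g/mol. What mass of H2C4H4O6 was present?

Total n(NaOH) added = 0.3832 x 0.03937 = 0.01509 mol.
n(HBr) used = 0.1833 x 0.01876 = 0.003439 mol, which equals the excess n(NaOH).
So n(NaOH) consumed by the sample = 0.01509 - 0.003439 = 0.01165 mol.
n(H2C4H4O6) = 0.01165 / 2 = 0.005824 mol.
mass = 0.005824 mol x 150.09 g/mol = 0.874 g.

0.874 g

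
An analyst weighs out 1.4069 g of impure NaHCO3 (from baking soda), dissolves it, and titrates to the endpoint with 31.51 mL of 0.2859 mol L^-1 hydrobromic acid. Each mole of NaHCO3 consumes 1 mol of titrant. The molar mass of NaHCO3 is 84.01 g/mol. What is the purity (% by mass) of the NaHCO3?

n(HBr) = 0.2859 x 0.03151 = 0.009009 mol.
n(NaHCO3) = 0.009009 / 1 = 0.009009 mol.
mass of NaHCO3 = 0.009009 x 84.01 = 0.7568 g.
% purity = 0.7568 / 1.4069 x 100 = 53.8%.

53.8%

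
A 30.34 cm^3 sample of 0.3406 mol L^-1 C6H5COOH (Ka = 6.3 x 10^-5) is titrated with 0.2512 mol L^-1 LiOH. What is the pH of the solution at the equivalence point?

8.68

n(C6H5COOH) = 0.3406 x 0.03034 = 0.01033 mol; V(LiOH) at equivalence = 0.01033/0.2512 = 0.04114 L.
At equivalence all the acid is converted to C6H5COO-; total volume = 0.03034 + 0.04114 = 0.07148 L, so [C6H5COO-] = 0.01033/0.07148 = 0.1446 M.
Kb = Kw/Ka = 1.0e-14 / 6.3 x 10^-5 = 1.59e-10.
[OH^-] = sqrt(Kb x [C6H5COO-]) = sqrt(1.59e-10 x 0.1446) = 4.79e-6 M.
pOH = 5.32, so pH = 14.00 - 5.32 = 8.68.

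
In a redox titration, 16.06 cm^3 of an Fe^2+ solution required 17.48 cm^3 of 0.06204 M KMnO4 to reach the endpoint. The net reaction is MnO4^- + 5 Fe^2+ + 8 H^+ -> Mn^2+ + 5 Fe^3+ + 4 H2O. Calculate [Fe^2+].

0.338 M

n(KMnO4) = 0.06204 x 0.01748 = 0.001084 mol.
From the balanced equation, 1 mol KMnO4 reacts with 5 mol Fe^2+, so n(Fe^2+) = 0.001084 x 5/1 = 0.005422 mol.
[Fe^2+] = 0.005422 / 0.01606 L = 0.338 M.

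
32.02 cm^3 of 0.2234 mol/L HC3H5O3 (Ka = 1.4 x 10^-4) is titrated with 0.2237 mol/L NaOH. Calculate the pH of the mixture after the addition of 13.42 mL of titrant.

Initial n(HC3H5O3) = 0.2234 x 0.03202 = 0.007153 mol.
n(NaOH) added = 0.2237 x 0.01342 = 0.003002 mol, converting that many moles of HC3H5O3 to C3H5O3-.
Remaining n(HC3H5O3) = 0.004151 mol; n(C3H5O3-) = 0.003002 mol.
By Henderson-Hasselbalch, pH = pKa + log([A^-]/[HA]) = 3.85 + log(0.003002/0.004151) = 3.85 + (-0.14) = 3.71.

3.71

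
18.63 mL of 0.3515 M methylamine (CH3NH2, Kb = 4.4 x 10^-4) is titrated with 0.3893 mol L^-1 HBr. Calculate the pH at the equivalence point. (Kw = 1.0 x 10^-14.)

5.69

n(CH3NH2) = 0.3515 x 0.01863 = 0.006548 mol; V(HBr) at equivalence = 0.006548/0.3893 = 0.01682 L.
At equivalence the base is fully converted to CH3NH3+; total volume = 0.03545 L, so [CH3NH3+] = 0.006548/0.03545 = 0.1847 M.
Ka(CH3NH3+) = Kw/Kb = 1.0e-14 / 4.4 x 10^-4 = 2.27e-11.
[H^+] = sqrt(Ka x [CH3NH3+]) = sqrt(2.27e-11 x 0.1847) = 2.05e-6 M.
pH = -log(2.05e-6) = 5.69.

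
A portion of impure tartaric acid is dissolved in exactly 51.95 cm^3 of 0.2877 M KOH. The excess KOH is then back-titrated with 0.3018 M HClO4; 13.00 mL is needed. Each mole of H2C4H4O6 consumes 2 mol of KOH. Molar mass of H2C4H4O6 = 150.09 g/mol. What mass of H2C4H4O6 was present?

Total n(KOH) added = 0.2877 x 0.05195 = 0.01495 mol.
n(HClO4) used = 0.3018 x 0.01300 = 0.003923 mol, which equals the excess n(KOH).
So n(KOH) consumed by the sample = 0.01495 - 0.003923 = 0.01102 mol.
n(H2C4H4O6) = 0.01102 / 2 = 0.005511 mol.
mass = 0.005511 mol x 150.09 g/mol = 0.827 g.

0.827 g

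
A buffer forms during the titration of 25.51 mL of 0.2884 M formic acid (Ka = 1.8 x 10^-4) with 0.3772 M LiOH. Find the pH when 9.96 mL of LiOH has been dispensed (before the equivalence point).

3.76

Initial n(HCOOH) = 0.2884 x 0.02551 = 0.007357 mol.
n(LiOH) added = 0.3772 x 0.009960 = 0.003757 mol, converting that many moles of HCOOH to HCOO-.
Remaining n(HCOOH) = 0.003600 mol; n(HCOO-) = 0.003757 mol.
By Henderson-Hasselbalch, pH = pKa + log([A^-]/[HA]) = 3.74 + log(0.003757/0.003600) = 3.74 + (+0.02) = 3.76.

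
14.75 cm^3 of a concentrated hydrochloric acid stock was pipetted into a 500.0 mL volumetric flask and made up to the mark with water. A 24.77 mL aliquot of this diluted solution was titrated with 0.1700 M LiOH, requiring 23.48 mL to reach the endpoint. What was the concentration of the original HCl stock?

n(LiOH) = 0.1700 x 0.02348 = 0.003992 mol.
n(HCl) in the aliquot = 0.003992 mol.
[diluted HCl] = 0.003992 / 0.02477 = 0.1611 M.
Dilution factor = 500.0/14.75 = 33.90, so [stock] = 0.1611 x 33.90 = 5.46 M.

5.46 M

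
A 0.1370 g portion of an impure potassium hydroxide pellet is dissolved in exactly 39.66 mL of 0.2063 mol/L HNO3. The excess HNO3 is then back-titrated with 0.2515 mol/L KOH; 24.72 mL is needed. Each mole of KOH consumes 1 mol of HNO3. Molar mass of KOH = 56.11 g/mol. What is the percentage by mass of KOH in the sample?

80.5%

Total n(HNO3) added = 0.2063 x 0.03966 = 0.008182 mol.
n(KOH) used = 0.2515 x 0.02472 = 0.006217 mol, which equals the excess n(HNO3).
So n(HNO3) consumed by the sample = 0.008182 - 0.006217 = 0.001965 mol.
n(KOH) = 0.001965 / 1 = 0.001965 mol.
mass KOH = 0.001965 x 56.11 = 0.1102 g, so %KOH = 0.1102/0.1370 x 100 = 80.5%.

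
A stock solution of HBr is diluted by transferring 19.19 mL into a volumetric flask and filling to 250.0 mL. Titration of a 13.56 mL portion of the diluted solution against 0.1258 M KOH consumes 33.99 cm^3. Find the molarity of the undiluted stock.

4.11 M

n(KOH) = 0.1258 x 0.03399 = 0.004276 mol.
n(HBr) in the aliquot = 0.004276 mol.
[diluted HBr] = 0.004276 / 0.01356 = 0.3153 M.
Dilution factor = 250.0/19.19 = 13.03, so [stock] = 0.3153 x 13.03 = 4.11 M.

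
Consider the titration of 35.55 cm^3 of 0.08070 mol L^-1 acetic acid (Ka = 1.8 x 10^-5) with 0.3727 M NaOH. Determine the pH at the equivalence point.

8.78

n(CH3COOH) = 0.08070 x 0.03555 = 0.002869 mol; V(NaOH) at equivalence = 0.002869/0.3727 = 0.007698 L.
At equivalence all the acid is converted to CH3COO-; total volume = 0.03555 + 0.007698 = 0.04325 L, so [CH3COO-] = 0.002869/0.04325 = 0.06634 M.
Kb = Kw/Ka = 1.0e-14 / 1.8 x 10^-5 = 5.56e-10.
[OH^-] = sqrt(Kb x [CH3COO-]) = sqrt(5.56e-10 x 0.06634) = 6.07e-6 M.
pOH = 5.22, so pH = 14.00 - 5.22 = 8.78.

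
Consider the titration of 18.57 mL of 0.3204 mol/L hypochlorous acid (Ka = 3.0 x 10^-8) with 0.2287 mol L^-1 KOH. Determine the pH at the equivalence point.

n(HClO) = 0.3204 x 0.01857 = 0.005950 mol; V(KOH) at equivalence = 0.005950/0.2287 = 0.02602 L.
At equivalence all the acid is converted to ClO-; total volume = 0.01857 + 0.02602 = 0.04459 L, so [ClO-] = 0.005950/0.04459 = 0.1334 M.
Kb = Kw/Ka = 1.0e-14 / 3.0 x 10^-8 = 3.33e-7.
[OH^-] = sqrt(Kb x [ClO-]) = sqrt(3.33e-7 x 0.1334) = 0.000211 M.
pOH = 3.68, so pH = 14.00 - 3.68 = 10.32.

10.32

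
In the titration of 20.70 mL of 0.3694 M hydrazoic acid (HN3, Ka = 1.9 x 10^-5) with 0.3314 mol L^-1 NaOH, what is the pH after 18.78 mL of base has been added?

5.36

Initial n(HN3) = 0.3694 x 0.02070 = 0.007647 mol.
n(NaOH) added = 0.3314 x 0.01878 = 0.006224 mol, converting that many moles of HN3 to N3-.
Remaining n(HN3) = 0.001423 mol; n(N3-) = 0.006224 mol.
By Henderson-Hasselbalch, pH = pKa + log([A^-]/[HA]) = 4.72 + log(0.006224/0.001423) = 4.72 + (+0.64) = 5.36.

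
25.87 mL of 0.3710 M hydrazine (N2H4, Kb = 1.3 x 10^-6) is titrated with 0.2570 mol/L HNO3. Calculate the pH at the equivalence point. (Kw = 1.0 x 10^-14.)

4.47

n(N2H4) = 0.3710 x 0.02587 = 0.009598 mol; V(HNO3) at equivalence = 0.009598/0.2570 = 0.03735 L.
At equivalence the base is fully converted to N2H5+; total volume = 0.06322 L, so [N2H5+] = 0.009598/0.06322 = 0.1518 M.
Ka(N2H5+) = Kw/Kb = 1.0e-14 / 1.3 x 10^-6 = 7.69e-9.
[H^+] = sqrt(Ka x [N2H5+]) = sqrt(7.69e-9 x 0.1518) = 3.42e-5 M.
pH = -log(3.42e-5) = 4.47.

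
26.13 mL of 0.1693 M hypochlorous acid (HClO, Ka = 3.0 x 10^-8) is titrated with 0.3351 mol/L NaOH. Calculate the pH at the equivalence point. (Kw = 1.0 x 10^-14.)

10.29

n(HClO) = 0.1693 x 0.02613 = 0.004424 mol; V(NaOH) at equivalence = 0.004424/0.3351 = 0.01320 L.
At equivalence all the acid is converted to ClO-; total volume = 0.02613 + 0.01320 = 0.03933 L, so [ClO-] = 0.004424/0.03933 = 0.1125 M.
Kb = Kw/Ka = 1.0e-14 / 3.0 x 10^-8 = 3.33e-7.
[OH^-] = sqrt(Kb x [ClO-]) = sqrt(3.33e-7 x 0.1125) = 0.000194 M.
pOH = 3.71, so pH = 14.00 - 3.71 = 10.29.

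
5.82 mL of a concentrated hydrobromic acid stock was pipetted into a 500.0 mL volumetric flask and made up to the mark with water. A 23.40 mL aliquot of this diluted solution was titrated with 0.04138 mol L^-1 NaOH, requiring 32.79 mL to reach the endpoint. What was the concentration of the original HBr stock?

4.98 M

n(NaOH) = 0.04138 x 0.03279 = 0.001357 mol.
n(HBr) in the aliquot = 0.001357 mol.
[diluted HBr] = 0.001357 / 0.02340 = 0.05799 M.
Dilution factor = 500.0/5.820 = 85.91, so [stock] = 0.05799 x 85.91 = 4.98 M.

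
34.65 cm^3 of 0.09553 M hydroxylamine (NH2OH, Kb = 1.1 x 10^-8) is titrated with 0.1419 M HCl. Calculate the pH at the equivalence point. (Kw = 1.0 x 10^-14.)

3.64

n(NH2OH) = 0.09553 x 0.03465 = 0.003310 mol; V(HCl) at equivalence = 0.003310/0.1419 = 0.02333 L.
At equivalence the base is fully converted to NH3OH+; total volume = 0.05798 L, so [NH3OH+] = 0.003310/0.05798 = 0.05709 M.
Ka(NH3OH+) = Kw/Kb = 1.0e-14 / 1.1 x 10^-8 = 9.09e-7.
[H^+] = sqrt(Ka x [NH3OH+]) = sqrt(9.09e-7 x 0.05709) = 0.000228 M.
pH = -log(0.000228) = 3.64.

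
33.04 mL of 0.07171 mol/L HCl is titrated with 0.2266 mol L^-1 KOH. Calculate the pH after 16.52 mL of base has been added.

n(acid) = 0.07171 x 0.03304 = 0.002369 mol; n(KOH) added = 0.2266 x 0.01652 = 0.003743 mol.
Base is in excess by 0.003743 - 0.002369 = 0.001374 mol in a total volume of 0.04956 L.
[OH^-] = 0.001374/0.04956 = 0.02773 M, so pOH = 1.56 and pH = 14.00 - 1.56 = 12.44.

12.44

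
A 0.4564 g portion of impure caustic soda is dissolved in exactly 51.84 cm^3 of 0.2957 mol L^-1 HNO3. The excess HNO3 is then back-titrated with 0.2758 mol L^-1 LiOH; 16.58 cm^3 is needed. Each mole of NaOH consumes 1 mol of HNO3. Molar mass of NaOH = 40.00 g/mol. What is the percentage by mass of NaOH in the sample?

Total n(HNO3) added = 0.2957 x 0.05184 = 0.01533 mol.
n(LiOH) used = 0.2758 x 0.01658 = 0.004573 mol, which equals the excess n(HNO3).
So n(HNO3) consumed by the sample = 0.01533 - 0.004573 = 0.01076 mol.
n(NaOH) = 0.01076 / 1 = 0.01076 mol.
mass NaOH = 0.01076 x 40.00 = 0.4303 g, so %NaOH = 0.4303/0.4564 x 100 = 94.3%.

94.3%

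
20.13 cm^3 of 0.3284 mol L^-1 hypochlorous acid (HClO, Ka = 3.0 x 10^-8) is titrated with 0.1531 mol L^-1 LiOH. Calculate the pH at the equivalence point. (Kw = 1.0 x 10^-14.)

10.27

n(HClO) = 0.3284 x 0.02013 = 0.006611 mol; V(LiOH) at equivalence = 0.006611/0.1531 = 0.04318 L.
At equivalence all the acid is converted to ClO-; total volume = 0.02013 + 0.04318 = 0.06331 L, so [ClO-] = 0.006611/0.06331 = 0.1044 M.
Kb = Kw/Ka = 1.0e-14 / 3.0 x 10^-8 = 3.33e-7.
[OH^-] = sqrt(Kb x [ClO-]) = sqrt(3.33e-7 x 0.1044) = 0.000187 M.
pOH = 3.73, so pH = 14.00 - 3.73 = 10.27.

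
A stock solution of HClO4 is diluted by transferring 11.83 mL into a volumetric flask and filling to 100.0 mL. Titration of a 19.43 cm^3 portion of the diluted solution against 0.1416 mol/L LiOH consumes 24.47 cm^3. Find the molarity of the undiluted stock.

1.51 M

n(LiOH) = 0.1416 x 0.02447 = 0.003465 mol.
n(HClO4) in the aliquot = 0.003465 mol.
[diluted HClO4] = 0.003465 / 0.01943 = 0.1783 M.
Dilution factor = 100.0/11.83 = 8.453, so [stock] = 0.1783 x 8.453 = 1.51 M.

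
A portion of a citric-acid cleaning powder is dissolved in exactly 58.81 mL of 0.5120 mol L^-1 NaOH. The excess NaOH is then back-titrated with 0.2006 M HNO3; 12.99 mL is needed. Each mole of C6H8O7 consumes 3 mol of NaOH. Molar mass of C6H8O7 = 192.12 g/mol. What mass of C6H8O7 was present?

Total n(NaOH) added = 0.5120 x 0.05881 = 0.03011 mol.
n(HNO3) used = 0.2006 x 0.01299 = 0.002606 mol, which equals the excess n(NaOH).
So n(NaOH) consumed by the sample = 0.03011 - 0.002606 = 0.02750 mol.
n(C6H8O7) = 0.02750 / 3 = 0.009168 mol.
mass = 0.009168 mol x 192.12 g/mol = 1.76 g.

1.76 g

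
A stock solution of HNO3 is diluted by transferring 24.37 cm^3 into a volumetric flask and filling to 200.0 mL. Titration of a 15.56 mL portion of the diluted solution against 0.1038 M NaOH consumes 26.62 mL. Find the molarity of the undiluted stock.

n(NaOH) = 0.1038 x 0.02662 = 0.002763 mol.
n(HNO3) in the aliquot = 0.002763 mol.
[diluted HNO3] = 0.002763 / 0.01556 = 0.1776 M.
Dilution factor = 200.0/24.37 = 8.207, so [stock] = 0.1776 x 8.207 = 1.46 M.

1.46 M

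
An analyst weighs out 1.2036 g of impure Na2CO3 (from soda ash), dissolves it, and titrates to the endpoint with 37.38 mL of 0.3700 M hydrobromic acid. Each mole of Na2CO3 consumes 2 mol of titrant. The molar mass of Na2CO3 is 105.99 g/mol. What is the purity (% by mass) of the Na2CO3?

60.9%

n(HBr) = 0.3700 x 0.03738 = 0.01383 mol.
n(Na2CO3) = 0.01383 / 2 = 0.006915 mol.
mass of Na2CO3 = 0.006915 x 105.99 = 0.7330 g.
% purity = 0.7330 / 1.2036 x 100 = 60.9%.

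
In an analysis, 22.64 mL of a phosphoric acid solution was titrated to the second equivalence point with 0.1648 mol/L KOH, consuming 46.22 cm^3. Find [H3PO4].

0.168 M

n(KOH) = 0.1648 x 0.04622 = 0.007617 mol.
At the second equivalence point, 2 mol OH^- react per mol H3PO4, so n(H3PO4) = 0.007617 / 2 = 0.003809 mol.
[H3PO4] = 0.003809 / 0.02264 L = 0.168 M.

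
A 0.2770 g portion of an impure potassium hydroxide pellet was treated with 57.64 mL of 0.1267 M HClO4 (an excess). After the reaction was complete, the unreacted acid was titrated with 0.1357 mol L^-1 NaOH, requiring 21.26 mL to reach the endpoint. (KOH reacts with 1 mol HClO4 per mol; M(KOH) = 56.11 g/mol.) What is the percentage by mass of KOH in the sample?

89.5%

Total n(HClO4) added = 0.1267 x 0.05764 = 0.007303 mol.
n(NaOH) used = 0.1357 x 0.02126 = 0.002885 mol, which equals the excess n(HClO4).
So n(HClO4) consumed by the sample = 0.007303 - 0.002885 = 0.004418 mol.
n(KOH) = 0.004418 / 1 = 0.004418 mol.
mass KOH = 0.004418 x 56.11 = 0.2479 g, so %KOH = 0.2479/0.2770 x 100 = 89.5%.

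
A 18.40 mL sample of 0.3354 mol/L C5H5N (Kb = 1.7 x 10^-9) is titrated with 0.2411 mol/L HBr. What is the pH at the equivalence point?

n(C5H5N) = 0.3354 x 0.01840 = 0.006171 mol; V(HBr) at equivalence = 0.006171/0.2411 = 0.02560 L.
At equivalence the base is fully converted to C5H5NH+; total volume = 0.04400 L, so [C5H5NH+] = 0.006171/0.04400 = 0.1403 M.
Ka(C5H5NH+) = Kw/Kb = 1.0e-14 / 1.7 x 10^-9 = 5.88e-6.
[H^+] = sqrt(Ka x [C5H5NH+]) = sqrt(5.88e-6 x 0.1403) = 0.000908 M.
pH = -log(0.000908) = 3.04.

3.04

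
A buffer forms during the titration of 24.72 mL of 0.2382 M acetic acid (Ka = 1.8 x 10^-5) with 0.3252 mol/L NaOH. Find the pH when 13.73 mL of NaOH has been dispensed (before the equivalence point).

Initial n(CH3COOH) = 0.2382 x 0.02472 = 0.005888 mol.
n(NaOH) added = 0.3252 x 0.01373 = 0.004465 mol, converting that many moles of CH3COOH to CH3COO-.
Remaining n(CH3COOH) = 0.001423 mol; n(CH3COO-) = 0.004465 mol.
By Henderson-Hasselbalch, pH = pKa + log([A^-]/[HA]) = 4.74 + log(0.004465/0.001423) = 4.74 + (+0.50) = 5.24.

5.24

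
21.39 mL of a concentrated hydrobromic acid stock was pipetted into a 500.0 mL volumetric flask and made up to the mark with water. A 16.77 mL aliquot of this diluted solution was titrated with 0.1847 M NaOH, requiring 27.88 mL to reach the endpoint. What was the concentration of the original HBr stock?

n(NaOH) = 0.1847 x 0.02788 = 0.005149 mol.
n(HBr) in the aliquot = 0.005149 mol.
[diluted HBr] = 0.005149 / 0.01677 = 0.3071 M.
Dilution factor = 500.0/21.39 = 23.38, so [stock] = 0.3071 x 23.38 = 7.18 M.

7.18 M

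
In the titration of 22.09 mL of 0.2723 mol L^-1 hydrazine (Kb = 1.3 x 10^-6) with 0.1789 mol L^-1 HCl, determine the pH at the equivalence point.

n(N2H4) = 0.2723 x 0.02209 = 0.006015 mol; V(HCl) at equivalence = 0.006015/0.1789 = 0.03362 L.
At equivalence the base is fully converted to N2H5+; total volume = 0.05571 L, so [N2H5+] = 0.006015/0.05571 = 0.1080 M.
Ka(N2H5+) = Kw/Kb = 1.0e-14 / 1.3 x 10^-6 = 7.69e-9.
[H^+] = sqrt(Ka x [N2H5+]) = sqrt(7.69e-9 x 0.1080) = 2.88e-5 M.
pH = -log(2.88e-5) = 4.54.

4.54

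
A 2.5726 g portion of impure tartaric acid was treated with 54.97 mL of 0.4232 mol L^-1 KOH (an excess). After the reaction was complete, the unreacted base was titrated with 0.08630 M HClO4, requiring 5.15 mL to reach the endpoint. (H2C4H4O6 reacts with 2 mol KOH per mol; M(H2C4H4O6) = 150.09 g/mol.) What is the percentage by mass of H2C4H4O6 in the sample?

Total n(KOH) added = 0.4232 x 0.05497 = 0.02326 mol.
n(HClO4) used = 0.08630 x 0.005150 = 0.0004444 mol, which equals the excess n(KOH).
So n(KOH) consumed by the sample = 0.02326 - 0.0004444 = 0.02282 mol.
n(H2C4H4O6) = 0.02282 / 2 = 0.01141 mol.
mass H2C4H4O6 = 0.01141 x 150.09 = 1.712 g, so %H2C4H4O6 = 1.712/2.5726 x 100 = 66.6%.

66.6%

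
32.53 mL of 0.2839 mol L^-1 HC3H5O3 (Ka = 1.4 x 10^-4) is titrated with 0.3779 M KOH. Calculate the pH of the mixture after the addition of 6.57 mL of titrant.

3.42

Initial n(HC3H5O3) = 0.2839 x 0.03253 = 0.009235 mol.
n(KOH) added = 0.3779 x 0.006570 = 0.002483 mol, converting that many moles of HC3H5O3 to C3H5O3-.
Remaining n(HC3H5O3) = 0.006752 mol; n(C3H5O3-) = 0.002483 mol.
By Henderson-Hasselbalch, pH = pKa + log([A^-]/[HA]) = 3.85 + log(0.002483/0.006752) = 3.85 + (-0.43) = 3.42.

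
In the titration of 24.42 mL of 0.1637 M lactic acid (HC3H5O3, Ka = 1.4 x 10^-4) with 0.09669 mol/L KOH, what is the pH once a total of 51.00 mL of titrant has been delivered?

n(acid) = 0.1637 x 0.02442 = 0.003998 mol; n(KOH) added = 0.09669 x 0.05100 = 0.004931 mol.
Base is in excess by 0.004931 - 0.003998 = 0.0009336 mol in a total volume of 0.07542 L.
[OH^-] = 0.0009336/0.07542 = 0.01238 M, so pOH = 1.91 and pH = 14.00 - 1.91 = 12.09.

12.09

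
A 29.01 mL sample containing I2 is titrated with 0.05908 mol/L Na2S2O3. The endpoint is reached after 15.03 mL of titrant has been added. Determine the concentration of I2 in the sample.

0.0153 M

n(Na2S2O3) = 0.05908 x 0.01503 = 0.0008880 mol.
From the balanced equation, 2 mol Na2S2O3 reacts with 1 mol I2, so n(I2) = 0.0008880 x 1/2 = 0.0004440 mol.
[I2] = 0.0004440 / 0.02901 L = 0.0153 M.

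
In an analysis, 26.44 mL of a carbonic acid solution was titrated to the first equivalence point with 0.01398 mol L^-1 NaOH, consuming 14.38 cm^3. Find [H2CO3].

0.00760 M

n(NaOH) = 0.01398 x 0.01438 = 0.0002010 mol.
At the first equivalence point, 1 mol OH^- react per mol H2CO3, so n(H2CO3) = 0.0002010 / 1 = 0.0002010 mol.
[H2CO3] = 0.0002010 / 0.02644 L = 0.00760 M.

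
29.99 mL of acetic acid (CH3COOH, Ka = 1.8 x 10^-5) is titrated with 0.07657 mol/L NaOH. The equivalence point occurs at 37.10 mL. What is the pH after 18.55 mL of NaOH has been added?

18.55 mL is exactly half the equivalence volume (37.10/2), i.e. the half-equivalence point.
There, n(HA) = n(A^-), so pH = pKa = -log(1.8 x 10^-5) = 4.74.

4.74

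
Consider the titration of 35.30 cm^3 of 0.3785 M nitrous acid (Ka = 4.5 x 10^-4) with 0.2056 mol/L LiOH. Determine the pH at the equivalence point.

8.24

n(HNO2) = 0.3785 x 0.03530 = 0.01336 mol; V(LiOH) at equivalence = 0.01336/0.2056 = 0.06499 L.
At equivalence all the acid is converted to NO2-; total volume = 0.03530 + 0.06499 = 0.1003 L, so [NO2-] = 0.01336/0.1003 = 0.1332 M.
Kb = Kw/Ka = 1.0e-14 / 4.5 x 10^-4 = 2.22e-11.
[OH^-] = sqrt(Kb x [NO2-]) = sqrt(2.22e-11 x 0.1332) = 1.72e-6 M.
pOH = 5.76, so pH = 14.00 - 5.76 = 8.24.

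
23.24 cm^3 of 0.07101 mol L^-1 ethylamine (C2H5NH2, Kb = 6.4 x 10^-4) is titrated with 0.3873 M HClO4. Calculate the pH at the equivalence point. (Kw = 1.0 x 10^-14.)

n(C2H5NH2) = 0.07101 x 0.02324 = 0.001650 mol; V(HClO4) at equivalence = 0.001650/0.3873 = 0.004261 L.
At equivalence the base is fully converted to C2H5NH3+; total volume = 0.02750 L, so [C2H5NH3+] = 0.001650/0.02750 = 0.06001 M.
Ka(C2H5NH3+) = Kw/Kb = 1.0e-14 / 6.4 x 10^-4 = 1.56e-11.
[H^+] = sqrt(Ka x [C2H5NH3+]) = sqrt(1.56e-11 x 0.06001) = 9.68e-7 M.
pH = -log(9.68e-7) = 6.01.

6.01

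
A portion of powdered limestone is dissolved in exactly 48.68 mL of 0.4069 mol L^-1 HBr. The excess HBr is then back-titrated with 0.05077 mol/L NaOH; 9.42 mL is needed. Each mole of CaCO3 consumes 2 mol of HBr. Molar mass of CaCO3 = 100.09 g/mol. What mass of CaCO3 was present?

Total n(HBr) added = 0.4069 x 0.04868 = 0.01981 mol.
n(NaOH) used = 0.05077 x 0.009420 = 0.0004783 mol, which equals the excess n(HBr).
So n(HBr) consumed by the sample = 0.01981 - 0.0004783 = 0.01933 mol.
n(CaCO3) = 0.01933 / 2 = 0.009665 mol.
mass = 0.009665 mol x 100.09 g/mol = 0.967 g.

0.967 g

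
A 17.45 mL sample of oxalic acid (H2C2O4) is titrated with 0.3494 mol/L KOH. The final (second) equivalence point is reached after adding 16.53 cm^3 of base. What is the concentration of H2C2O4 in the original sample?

0.165 M

n(KOH) = 0.3494 x 0.01653 = 0.005776 mol.
At the final (second) equivalence point, 2 mol OH^- react per mol H2C2O4, so n(H2C2O4) = 0.005776 / 2 = 0.002888 mol.
[H2C2O4] = 0.002888 / 0.01745 L = 0.165 M.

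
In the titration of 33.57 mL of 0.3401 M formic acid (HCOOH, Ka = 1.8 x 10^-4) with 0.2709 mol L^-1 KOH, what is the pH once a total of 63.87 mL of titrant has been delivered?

n(acid) = 0.3401 x 0.03357 = 0.01142 mol; n(KOH) added = 0.2709 x 0.06387 = 0.01730 mol.
Base is in excess by 0.01730 - 0.01142 = 0.005885 mol in a total volume of 0.09744 L.
[OH^-] = 0.005885/0.09744 = 0.06040 M, so pOH = 1.22 and pH = 14.00 - 1.22 = 12.78.

12.78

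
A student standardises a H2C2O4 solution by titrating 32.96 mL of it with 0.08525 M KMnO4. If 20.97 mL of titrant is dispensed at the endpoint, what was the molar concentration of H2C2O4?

n(KMnO4) = 0.08525 x 0.02097 = 0.001788 mol.
From the balanced equation, 2 mol KMnO4 reacts with 5 mol H2C2O4, so n(H2C2O4) = 0.001788 x 5/2 = 0.004469 mol.
[H2C2O4] = 0.004469 / 0.03296 L = 0.136 M.

0.136 M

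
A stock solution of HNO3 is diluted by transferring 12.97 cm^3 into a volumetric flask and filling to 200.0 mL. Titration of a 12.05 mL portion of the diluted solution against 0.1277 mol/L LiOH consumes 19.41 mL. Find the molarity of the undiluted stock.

n(LiOH) = 0.1277 x 0.01941 = 0.002479 mol.
n(HNO3) in the aliquot = 0.002479 mol.
[diluted HNO3] = 0.002479 / 0.01205 = 0.2057 M.
Dilution factor = 200.0/12.97 = 15.42, so [stock] = 0.2057 x 15.42 = 3.17 M.

3.17 M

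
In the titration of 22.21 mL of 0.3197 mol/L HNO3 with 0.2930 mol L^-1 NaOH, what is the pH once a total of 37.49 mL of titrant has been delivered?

12.81

n(acid) = 0.3197 x 0.02221 = 0.007101 mol; n(NaOH) added = 0.2930 x 0.03749 = 0.01098 mol.
Base is in excess by 0.01098 - 0.007101 = 0.003884 mol in a total volume of 0.05970 L.
[OH^-] = 0.003884/0.05970 = 0.06506 M, so pOH = 1.19 and pH = 14.00 - 1.19 = 12.81.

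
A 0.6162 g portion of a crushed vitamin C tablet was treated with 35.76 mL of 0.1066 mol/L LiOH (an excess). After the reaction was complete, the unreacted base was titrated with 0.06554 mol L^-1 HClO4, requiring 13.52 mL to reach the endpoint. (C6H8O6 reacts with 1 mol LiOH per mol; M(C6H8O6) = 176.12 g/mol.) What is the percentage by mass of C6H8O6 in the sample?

83.6%

Total n(LiOH) added = 0.1066 x 0.03576 = 0.003812 mol.
n(HClO4) used = 0.06554 x 0.01352 = 0.0008861 mol, which equals the excess n(LiOH).
So n(LiOH) consumed by the sample = 0.003812 - 0.0008861 = 0.002926 mol.
n(C6H8O6) = 0.002926 / 1 = 0.002926 mol.
mass C6H8O6 = 0.002926 x 176.12 = 0.5153 g, so %C6H8O6 = 0.5153/0.6162 x 100 = 83.6%.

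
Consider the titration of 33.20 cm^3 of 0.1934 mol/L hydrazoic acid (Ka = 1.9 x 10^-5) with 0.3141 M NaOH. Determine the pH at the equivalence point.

n(HN3) = 0.1934 x 0.03320 = 0.006421 mol; V(NaOH) at equivalence = 0.006421/0.3141 = 0.02044 L.
At equivalence all the acid is converted to N3-; total volume = 0.03320 + 0.02044 = 0.05364 L, so [N3-] = 0.006421/0.05364 = 0.1197 M.
Kb = Kw/Ka = 1.0e-14 / 1.9 x 10^-5 = 5.26e-10.
[OH^-] = sqrt(Kb x [N3-]) = sqrt(5.26e-10 x 0.1197) = 7.94e-6 M.
pOH = 5.10, so pH = 14.00 - 5.10 = 8.90.

8.90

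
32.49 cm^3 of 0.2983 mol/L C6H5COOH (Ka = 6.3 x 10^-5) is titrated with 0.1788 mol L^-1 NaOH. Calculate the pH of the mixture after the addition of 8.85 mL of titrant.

3.49

Initial n(C6H5COOH) = 0.2983 x 0.03249 = 0.009692 mol.
n(NaOH) added = 0.1788 x 0.008850 = 0.001582 mol, converting that many moles of C6H5COOH to C6H5COO-.
Remaining n(C6H5COOH) = 0.008109 mol; n(C6H5COO-) = 0.001582 mol.
By Henderson-Hasselbalch, pH = pKa + log([A^-]/[HA]) = 4.20 + log(0.001582/0.008109) = 4.20 + (-0.71) = 3.49.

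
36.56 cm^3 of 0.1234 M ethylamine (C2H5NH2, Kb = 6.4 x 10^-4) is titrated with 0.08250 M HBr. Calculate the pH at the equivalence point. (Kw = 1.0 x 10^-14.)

n(C2H5NH2) = 0.1234 x 0.03656 = 0.004512 mol; V(HBr) at equivalence = 0.004512/0.08250 = 0.05468 L.
At equivalence the base is fully converted to C2H5NH3+; total volume = 0.09124 L, so [C2H5NH3+] = 0.004512/0.09124 = 0.04944 M.
Ka(C2H5NH3+) = Kw/Kb = 1.0e-14 / 6.4 x 10^-4 = 1.56e-11.
[H^+] = sqrt(Ka x [C2H5NH3+]) = sqrt(1.56e-11 x 0.04944) = 8.79e-7 M.
pH = -log(8.79e-7) = 6.06.

6.06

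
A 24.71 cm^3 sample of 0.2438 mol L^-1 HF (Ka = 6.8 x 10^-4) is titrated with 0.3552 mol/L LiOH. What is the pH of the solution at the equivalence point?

n(HF) = 0.2438 x 0.02471 = 0.006024 mol; V(LiOH) at equivalence = 0.006024/0.3552 = 0.01696 L.
At equivalence all the acid is converted to F-; total volume = 0.02471 + 0.01696 = 0.04167 L, so [F-] = 0.006024/0.04167 = 0.1446 M.
Kb = Kw/Ka = 1.0e-14 / 6.8 x 10^-4 = 1.47e-11.
[OH^-] = sqrt(Kb x [F-]) = sqrt(1.47e-11 x 0.1446) = 1.46e-6 M.
pOH = 5.84, so pH = 14.00 - 5.84 = 8.16.

8.16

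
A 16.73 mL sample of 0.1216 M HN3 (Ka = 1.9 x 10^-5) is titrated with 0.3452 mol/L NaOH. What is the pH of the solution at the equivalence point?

n(HN3) = 0.1216 x 0.01673 = 0.002034 mol; V(NaOH) at equivalence = 0.002034/0.3452 = 0.005893 L.
At equivalence all the acid is converted to N3-; total volume = 0.01673 + 0.005893 = 0.02262 L, so [N3-] = 0.002034/0.02262 = 0.08992 M.
Kb = Kw/Ka = 1.0e-14 / 1.9 x 10^-5 = 5.26e-10.
[OH^-] = sqrt(Kb x [N3-]) = sqrt(5.26e-10 x 0.08992) = 6.88e-6 M.
pOH = 5.16, so pH = 14.00 - 5.16 = 8.84.

8.84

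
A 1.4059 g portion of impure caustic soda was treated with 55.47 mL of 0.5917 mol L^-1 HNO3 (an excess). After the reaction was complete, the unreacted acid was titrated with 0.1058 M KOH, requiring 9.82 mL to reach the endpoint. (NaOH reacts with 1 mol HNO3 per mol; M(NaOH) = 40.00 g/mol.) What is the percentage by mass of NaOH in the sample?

90.4%

Total n(HNO3) added = 0.5917 x 0.05547 = 0.03282 mol.
n(KOH) used = 0.1058 x 0.009820 = 0.001039 mol, which equals the excess n(HNO3).
So n(HNO3) consumed by the sample = 0.03282 - 0.001039 = 0.03178 mol.
n(NaOH) = 0.03178 / 1 = 0.03178 mol.
mass NaOH = 0.03178 x 40.00 = 1.271 g, so %NaOH = 1.271/1.4059 x 100 = 90.4%.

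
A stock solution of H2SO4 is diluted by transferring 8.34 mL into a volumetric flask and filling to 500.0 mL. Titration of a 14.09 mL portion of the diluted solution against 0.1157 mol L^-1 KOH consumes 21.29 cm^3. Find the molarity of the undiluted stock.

5.24 M

n(KOH) = 0.1157 x 0.02129 = 0.002463 mol.
n(H2SO4) in the aliquot = 0.002463 x 1/2 = 0.001232 mol.
[diluted H2SO4] = 0.001232 / 0.01409 = 0.08741 M.
Dilution factor = 500.0/8.340 = 59.95, so [stock] = 0.08741 x 59.95 = 5.24 M.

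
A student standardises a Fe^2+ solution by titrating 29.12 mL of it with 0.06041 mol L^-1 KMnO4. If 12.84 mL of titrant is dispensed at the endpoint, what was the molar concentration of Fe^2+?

n(KMnO4) = 0.06041 x 0.01284 = 0.0007757 mol.
From the balanced equation, 1 mol KMnO4 reacts with 5 mol Fe^2+, so n(Fe^2+) = 0.0007757 x 5/1 = 0.003878 mol.
[Fe^2+] = 0.003878 / 0.02912 L = 0.133 M.

0.133 M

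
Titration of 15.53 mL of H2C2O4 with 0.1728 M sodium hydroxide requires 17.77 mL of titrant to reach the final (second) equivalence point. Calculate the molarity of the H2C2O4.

0.0989 M

n(NaOH) = 0.1728 x 0.01777 = 0.003071 mol.
At the final (second) equivalence point, 2 mol OH^- react per mol H2C2O4, so n(H2C2O4) = 0.003071 / 2 = 0.001535 mol.
[H2C2O4] = 0.001535 / 0.01553 L = 0.0989 M.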